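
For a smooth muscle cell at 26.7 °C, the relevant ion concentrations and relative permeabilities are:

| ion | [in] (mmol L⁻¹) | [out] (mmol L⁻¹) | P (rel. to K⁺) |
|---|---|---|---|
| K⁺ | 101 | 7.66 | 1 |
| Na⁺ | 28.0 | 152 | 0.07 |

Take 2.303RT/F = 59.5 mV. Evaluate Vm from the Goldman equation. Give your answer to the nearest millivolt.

Vm = 59.5 · log₁₀[(Σ P·[cation]ₒ + Σ P·[anion]ᵢ) / (Σ P·[cation]ᵢ + Σ P·[anion]ₒ)]
Numerator = 1×7.66 + 0.07×152 = 18.3
Denominator = 1×101 + 0.07×28.0 = 103
Vm = 59.5 · log₁₀(0.17774) = 59.5 × (-0.7502) = -44.64 mV

-45 mV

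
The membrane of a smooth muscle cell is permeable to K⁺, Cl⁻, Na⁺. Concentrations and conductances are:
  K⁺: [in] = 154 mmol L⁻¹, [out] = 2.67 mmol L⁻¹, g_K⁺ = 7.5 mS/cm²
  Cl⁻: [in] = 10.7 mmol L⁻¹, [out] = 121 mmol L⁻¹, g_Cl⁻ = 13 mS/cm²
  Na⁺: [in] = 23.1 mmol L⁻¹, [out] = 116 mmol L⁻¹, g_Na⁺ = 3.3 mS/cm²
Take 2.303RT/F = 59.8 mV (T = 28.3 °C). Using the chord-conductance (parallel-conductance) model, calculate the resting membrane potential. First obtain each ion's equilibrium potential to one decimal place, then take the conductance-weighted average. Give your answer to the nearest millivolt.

E_K⁺ = (59.8/1)·log₁₀(2.67/154) = -105.3 mV
E_Cl⁻ = (59.8/-1)·log₁₀(121/10.7) = -63.0 mV
E_Na⁺ = (59.8/1)·log₁₀(116/23.1) = 41.9 mV
Vm = (Σ gᵢEᵢ)/(Σ gᵢ) = (7.5·-105.3 + 13·-63.0 + 3.3·41.9) / (7.5 + 13 + 3.3)
= -1470.48 / 23.8 = -61.78 mV

-62 mV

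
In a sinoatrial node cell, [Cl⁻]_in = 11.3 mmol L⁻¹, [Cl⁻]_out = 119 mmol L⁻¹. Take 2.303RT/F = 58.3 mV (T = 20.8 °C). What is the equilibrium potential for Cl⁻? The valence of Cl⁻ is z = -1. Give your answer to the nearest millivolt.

E = (58.3/z) · log₁₀([Cl⁻]_out/[Cl⁻]_in) with z = -1.
For an anion, dividing by z = -1 reverses the sign.
= (58.3/-1) · log₁₀(119/11.3) = -58.30 · log₁₀(10.53)
= -58.30 · (1.0225) = -59.61 mV

-60 mV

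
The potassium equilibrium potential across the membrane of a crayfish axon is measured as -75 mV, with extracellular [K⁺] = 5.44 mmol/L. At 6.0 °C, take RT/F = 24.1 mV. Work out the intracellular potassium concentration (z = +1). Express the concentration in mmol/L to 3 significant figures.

122 mmol/L

Nernst: E = (24.1/1) · ln([out]/[in]), so ln([out]/[in]) = -75.0 × 1 / 24.1 = -3.1120.
[out]/[in] = e^(-3.1120) = 0.04451.
[in] = 5.44 / 0.04451 = 122.2 mmol/L.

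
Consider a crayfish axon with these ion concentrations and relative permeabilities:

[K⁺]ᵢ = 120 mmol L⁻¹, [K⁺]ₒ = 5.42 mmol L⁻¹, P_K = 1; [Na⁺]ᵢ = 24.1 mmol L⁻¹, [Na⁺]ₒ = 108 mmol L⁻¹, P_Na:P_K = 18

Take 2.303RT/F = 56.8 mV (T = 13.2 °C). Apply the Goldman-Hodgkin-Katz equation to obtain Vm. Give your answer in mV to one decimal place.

31.0 mV

Vm = 56.8 · log₁₀[(Σ P·[cation]ₒ + Σ P·[anion]ᵢ) / (Σ P·[cation]ᵢ + Σ P·[anion]ₒ)]
Numerator = 1×5.42 + 18×108 = 1949
Denominator = 1×120 + 18×24.1 = 553.8
Vm = 56.8 · log₁₀(3.5201) = 56.8 × (0.5466) = 31.04 mV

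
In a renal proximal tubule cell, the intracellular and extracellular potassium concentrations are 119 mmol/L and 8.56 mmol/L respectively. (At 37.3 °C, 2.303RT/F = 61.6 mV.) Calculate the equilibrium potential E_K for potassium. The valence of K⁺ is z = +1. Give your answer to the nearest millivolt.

-70 mV

E = (61.6/z) · log₁₀([K⁺]_out/[K⁺]_in) with z = +1.
= (61.6/1) · log₁₀(8.56/119) = 61.60 · log₁₀(0.07193)
= 61.60 · (-1.1431) = -70.41 mV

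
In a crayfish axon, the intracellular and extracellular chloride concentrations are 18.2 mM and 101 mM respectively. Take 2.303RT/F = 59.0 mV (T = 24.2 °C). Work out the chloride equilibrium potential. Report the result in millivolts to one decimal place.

E = (59.0/z) · log₁₀([Cl⁻]_out/[Cl⁻]_in) with z = -1.
For an anion, dividing by z = -1 reverses the sign.
= (59.0/-1) · log₁₀(101/18.2) = -59.00 · log₁₀(5.549)
= -59.00 · (0.7442) = -43.91 mV

-43.9 mV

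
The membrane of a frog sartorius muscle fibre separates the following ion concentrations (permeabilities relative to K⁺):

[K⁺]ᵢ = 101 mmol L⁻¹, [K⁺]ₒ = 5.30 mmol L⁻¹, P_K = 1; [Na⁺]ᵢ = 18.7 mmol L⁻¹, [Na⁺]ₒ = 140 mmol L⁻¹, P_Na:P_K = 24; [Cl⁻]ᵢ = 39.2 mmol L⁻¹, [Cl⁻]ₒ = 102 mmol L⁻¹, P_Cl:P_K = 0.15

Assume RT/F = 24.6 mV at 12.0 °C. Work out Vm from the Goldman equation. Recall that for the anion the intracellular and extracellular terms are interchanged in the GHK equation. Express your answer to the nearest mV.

44 mV

Vm = 24.6 · ln[(Σ P·[cation]ₒ + Σ P·[anion]ᵢ) / (Σ P·[cation]ᵢ + Σ P·[anion]ₒ)]
Numerator = 1×5.30 + 24×140 + 0.15×39.2 = 3371
Denominator = 1×101 + 24×18.7 + 0.15×102 = 565.1
Vm = 24.6 · ln(5.9656) = 24.6 × (1.7860) = 43.94 mV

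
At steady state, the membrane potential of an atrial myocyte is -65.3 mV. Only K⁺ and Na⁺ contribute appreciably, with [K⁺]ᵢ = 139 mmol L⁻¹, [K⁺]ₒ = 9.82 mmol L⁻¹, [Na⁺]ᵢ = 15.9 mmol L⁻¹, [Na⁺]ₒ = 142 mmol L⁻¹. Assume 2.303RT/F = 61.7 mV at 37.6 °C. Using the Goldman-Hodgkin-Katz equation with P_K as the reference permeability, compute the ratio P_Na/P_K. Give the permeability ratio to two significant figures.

Let α = P_Na/P_K. GHK: Vm = 61.7·log₁₀[(Kₒ + α·Naₒ)/(Kᵢ + α·Naᵢ)].
10^(Vm/61.7) = 10^(-65.3/61.7) = 0.087429
So 0.087429·(Kᵢ + α·Naᵢ) = Kₒ + α·Naₒ → α = (0.087429·139.0 − 9.82) / (142.0 − 0.087429·15.9)
α = (12.15 − 9.82) / (142.0 − 1.39) = 2.333/140.6 = 0.01659

0.017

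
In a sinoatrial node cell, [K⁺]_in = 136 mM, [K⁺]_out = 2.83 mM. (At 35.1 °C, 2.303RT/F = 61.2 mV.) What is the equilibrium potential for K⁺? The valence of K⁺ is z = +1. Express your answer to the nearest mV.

-103 mV

E = (61.2/z) · log₁₀([K⁺]_out/[K⁺]_in) with z = +1.
= (61.2/1) · log₁₀(2.83/136) = 61.20 · log₁₀(0.02081)
= 61.20 · (-1.6818) = -102.92 mV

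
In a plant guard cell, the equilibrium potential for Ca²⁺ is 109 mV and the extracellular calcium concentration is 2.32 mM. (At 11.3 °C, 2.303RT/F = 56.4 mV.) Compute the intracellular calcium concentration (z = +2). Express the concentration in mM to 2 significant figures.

Nernst: E = (56.4/2) · log₁₀([out]/[in]), so log₁₀([out]/[in]) = 109.0 × 2 / 56.4 = 3.8652.
[out]/[in] = 10^(3.8652) = 7332.
[in] = 2.32 / 7332 = 0.0003164 mM.

0.00032 mM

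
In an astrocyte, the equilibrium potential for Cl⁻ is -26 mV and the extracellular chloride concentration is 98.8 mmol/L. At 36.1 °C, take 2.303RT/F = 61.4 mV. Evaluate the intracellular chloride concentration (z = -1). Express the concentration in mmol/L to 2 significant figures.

Nernst: E = (61.4/-1) · log₁₀([out]/[in]), so log₁₀([out]/[in]) = -26.0 × -1 / 61.4 = 0.4235.
[out]/[in] = 10^(0.4235) = 2.651.
[in] = 98.8 / 2.651 = 37.27 mmol/L.

37 mmol/L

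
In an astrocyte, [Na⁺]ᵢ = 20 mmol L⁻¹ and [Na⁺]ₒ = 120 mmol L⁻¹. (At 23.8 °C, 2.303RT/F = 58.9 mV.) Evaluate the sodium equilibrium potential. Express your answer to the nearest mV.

E = (58.9/z) · log₁₀([Na⁺]_out/[Na⁺]_in) with z = +1.
= (58.9/1) · log₁₀(120/20) = 58.90 · log₁₀(6)
= 58.90 · (0.7782) = 45.83 mV

46 mV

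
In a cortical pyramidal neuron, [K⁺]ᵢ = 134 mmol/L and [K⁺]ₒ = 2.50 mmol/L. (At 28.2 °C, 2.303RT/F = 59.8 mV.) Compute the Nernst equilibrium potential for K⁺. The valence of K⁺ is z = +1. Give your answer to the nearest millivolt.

-103 mV

E = (59.8/z) · log₁₀([K⁺]_out/[K⁺]_in) with z = +1.
= (59.8/1) · log₁₀(2.50/134) = 59.80 · log₁₀(0.01866)
= 59.80 · (-1.7292) = -103.40 mV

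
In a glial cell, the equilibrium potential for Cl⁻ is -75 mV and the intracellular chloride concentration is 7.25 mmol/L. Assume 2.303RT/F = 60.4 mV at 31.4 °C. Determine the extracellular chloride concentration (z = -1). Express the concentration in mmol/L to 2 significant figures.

130 mmol/L

Nernst: E = (60.4/-1) · log₁₀([out]/[in]), so log₁₀([out]/[in]) = -75.0 × -1 / 60.4 = 1.2417.
[out]/[in] = 10^(1.2417) = 17.45.
[out] = 17.45 × 7.25 = 126.5 mmol/L.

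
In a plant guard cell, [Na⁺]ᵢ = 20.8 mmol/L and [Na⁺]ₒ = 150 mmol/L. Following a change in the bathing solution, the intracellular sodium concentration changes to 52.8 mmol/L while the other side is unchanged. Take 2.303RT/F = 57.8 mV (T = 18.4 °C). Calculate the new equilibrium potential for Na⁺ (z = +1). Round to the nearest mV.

26 mV

After the shift: [Na⁺]_out = 150, [Na⁺]_in = 52.8 mmol/L.
E_new = (57.8/1)·log₁₀(150/52.8) = 57.80 · (0.4535) = 26.21 mV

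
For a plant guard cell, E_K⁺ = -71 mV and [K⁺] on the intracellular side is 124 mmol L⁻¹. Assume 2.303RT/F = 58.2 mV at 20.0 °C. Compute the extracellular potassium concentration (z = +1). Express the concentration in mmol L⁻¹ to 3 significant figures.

Nernst: E = (58.2/1) · log₁₀([out]/[in]), so log₁₀([out]/[in]) = -71.0 × 1 / 58.2 = -1.2199.
[out]/[in] = 10^(-1.2199) = 0.06027.
[out] = 0.06027 × 124 = 7.473 mmol L⁻¹.

7.47 mmol L⁻¹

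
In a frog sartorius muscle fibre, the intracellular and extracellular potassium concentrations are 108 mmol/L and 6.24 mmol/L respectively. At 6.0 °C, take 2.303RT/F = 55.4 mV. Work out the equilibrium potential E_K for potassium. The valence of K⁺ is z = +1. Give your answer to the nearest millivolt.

-69 mV

E = (55.4/z) · log₁₀([K⁺]_out/[K⁺]_in) with z = +1.
= (55.4/1) · log₁₀(6.24/108) = 55.40 · log₁₀(0.05778)
= 55.40 · (-1.2382) = -68.60 mV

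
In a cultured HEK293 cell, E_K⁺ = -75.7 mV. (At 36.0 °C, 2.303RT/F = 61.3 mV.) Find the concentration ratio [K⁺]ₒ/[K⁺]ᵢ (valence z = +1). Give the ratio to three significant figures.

0.0582

log₁₀([out]/[in]) = E·z/(61.3) = -75.7 × 1 / 61.3 = -1.2349
[out]/[in] = 10^(-1.2349) = 0.05822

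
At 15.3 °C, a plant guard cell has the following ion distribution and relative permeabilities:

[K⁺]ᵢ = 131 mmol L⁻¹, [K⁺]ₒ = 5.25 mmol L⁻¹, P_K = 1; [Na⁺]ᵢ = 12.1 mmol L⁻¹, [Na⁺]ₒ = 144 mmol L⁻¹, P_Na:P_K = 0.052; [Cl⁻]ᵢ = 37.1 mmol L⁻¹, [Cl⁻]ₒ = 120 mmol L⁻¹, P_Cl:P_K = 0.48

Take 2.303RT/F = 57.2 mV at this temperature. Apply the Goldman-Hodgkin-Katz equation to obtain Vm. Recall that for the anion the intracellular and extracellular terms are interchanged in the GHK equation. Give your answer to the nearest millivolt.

Vm = 57.2 · log₁₀[(Σ P·[cation]ₒ + Σ P·[anion]ᵢ) / (Σ P·[cation]ᵢ + Σ P·[anion]ₒ)]
Numerator = 1×5.25 + 0.052×144 + 0.48×37.1 = 30.55
Denominator = 1×131 + 0.052×12.1 + 0.48×120 = 189.2
Vm = 57.2 · log₁₀(0.16142) = 57.2 × (-0.7920) = -45.30 mV

-45 mV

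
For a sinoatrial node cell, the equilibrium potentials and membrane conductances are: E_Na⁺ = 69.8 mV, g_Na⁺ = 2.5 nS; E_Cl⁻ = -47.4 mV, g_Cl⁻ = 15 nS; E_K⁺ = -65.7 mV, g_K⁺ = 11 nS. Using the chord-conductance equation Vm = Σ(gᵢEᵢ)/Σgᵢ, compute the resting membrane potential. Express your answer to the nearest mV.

-44 mV

Σ gᵢEᵢ = 2.5·(69.8) + 15·(-47.4) + 11·(-65.7) = -1259.20
Σ gᵢ = 2.5 + 15 + 11 = 28.5
Vm = -1259.20 / 28.5 = -44.18 mV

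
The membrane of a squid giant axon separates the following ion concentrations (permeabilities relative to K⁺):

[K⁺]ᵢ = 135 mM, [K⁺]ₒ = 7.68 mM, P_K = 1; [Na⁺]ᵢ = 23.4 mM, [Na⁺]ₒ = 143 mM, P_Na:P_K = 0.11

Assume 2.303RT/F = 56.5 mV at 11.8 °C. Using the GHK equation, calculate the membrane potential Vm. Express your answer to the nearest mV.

-43 mV

Vm = 56.5 · log₁₀[(Σ P·[cation]ₒ + Σ P·[anion]ᵢ) / (Σ P·[cation]ᵢ + Σ P·[anion]ₒ)]
Numerator = 1×7.68 + 0.11×143 = 23.41
Denominator = 1×135 + 0.11×23.4 = 137.6
Vm = 56.5 · log₁₀(0.17016) = 56.5 × (-0.7691) = -43.46 mV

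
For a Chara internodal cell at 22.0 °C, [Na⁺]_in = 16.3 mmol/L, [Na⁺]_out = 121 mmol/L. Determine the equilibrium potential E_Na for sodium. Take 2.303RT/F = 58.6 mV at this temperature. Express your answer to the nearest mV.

51 mV

E = (58.6/z) · log₁₀([Na⁺]_out/[Na⁺]_in) with z = +1.
= (58.6/1) · log₁₀(121/16.3) = 58.60 · log₁₀(7.423)
= 58.60 · (0.8706) = 51.02 mV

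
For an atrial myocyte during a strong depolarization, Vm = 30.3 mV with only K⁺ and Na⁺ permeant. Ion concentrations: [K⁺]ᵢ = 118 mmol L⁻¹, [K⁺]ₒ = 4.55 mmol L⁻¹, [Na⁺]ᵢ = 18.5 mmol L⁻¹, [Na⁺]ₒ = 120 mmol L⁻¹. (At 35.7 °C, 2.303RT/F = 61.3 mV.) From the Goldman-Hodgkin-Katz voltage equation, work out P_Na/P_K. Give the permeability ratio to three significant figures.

5.84

Let α = P_Na/P_K. GHK: Vm = 61.3·log₁₀[(Kₒ + α·Naₒ)/(Kᵢ + α·Naᵢ)].
10^(Vm/61.3) = 10^(30.3/61.3) = 3.121
So 3.121·(Kᵢ + α·Naᵢ) = Kₒ + α·Naₒ → α = (3.121·118.0 − 4.55) / (120.0 − 3.121·18.5)
α = (368.3 − 4.55) / (120.0 − 57.74) = 363.7/62.26 = 5.842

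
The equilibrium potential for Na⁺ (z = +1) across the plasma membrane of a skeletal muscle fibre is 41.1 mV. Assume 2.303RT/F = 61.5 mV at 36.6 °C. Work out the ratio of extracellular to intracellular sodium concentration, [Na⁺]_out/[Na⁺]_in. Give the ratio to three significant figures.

4.66

log₁₀([out]/[in]) = E·z/(61.5) = 41.1 × 1 / 61.5 = 0.6683
[out]/[in] = 10^(0.6683) = 4.659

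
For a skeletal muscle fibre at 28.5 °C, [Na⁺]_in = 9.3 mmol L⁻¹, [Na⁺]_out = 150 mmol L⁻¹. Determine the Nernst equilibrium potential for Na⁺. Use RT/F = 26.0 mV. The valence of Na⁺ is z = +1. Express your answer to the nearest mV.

72 mV

E = (26.0/z) · ln([Na⁺]_out/[Na⁺]_in) with z = +1.
= (26.0/1) · ln(150/9.3) = 26.00 · ln(16.13)
= 26.00 · (2.7806) = 72.30 mV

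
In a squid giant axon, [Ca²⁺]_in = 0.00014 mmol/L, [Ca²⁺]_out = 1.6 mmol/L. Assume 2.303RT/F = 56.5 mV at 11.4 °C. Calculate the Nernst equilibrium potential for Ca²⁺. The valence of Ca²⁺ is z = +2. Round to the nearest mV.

E = (56.5/z) · log₁₀([Ca²⁺]_out/[Ca²⁺]_in) with z = +2.
= (56.5/2) · log₁₀(1.6/0.00014) = 28.25 · log₁₀(1.143e+04)
= 28.25 · (4.0580) = 114.64 mV

115 mV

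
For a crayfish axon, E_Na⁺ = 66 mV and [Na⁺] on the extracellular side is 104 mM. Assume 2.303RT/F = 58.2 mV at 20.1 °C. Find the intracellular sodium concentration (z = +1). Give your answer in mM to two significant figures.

Nernst: E = (58.2/1) · log₁₀([out]/[in]), so log₁₀([out]/[in]) = 66.0 × 1 / 58.2 = 1.1340.
[out]/[in] = 10^(1.1340) = 13.62.
[in] = 104 / 13.62 = 7.639 mM.

7.6 mM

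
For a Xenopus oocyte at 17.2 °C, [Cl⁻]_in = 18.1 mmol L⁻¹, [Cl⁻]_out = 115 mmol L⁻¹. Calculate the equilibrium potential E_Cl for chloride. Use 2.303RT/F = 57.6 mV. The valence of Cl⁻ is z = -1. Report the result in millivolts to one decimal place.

E = (57.6/z) · log₁₀([Cl⁻]_out/[Cl⁻]_in) with z = -1.
For an anion, dividing by z = -1 reverses the sign.
= (57.6/-1) · log₁₀(115/18.1) = -57.60 · log₁₀(6.354)
= -57.60 · (0.8030) = -46.25 mV

-46.3 mV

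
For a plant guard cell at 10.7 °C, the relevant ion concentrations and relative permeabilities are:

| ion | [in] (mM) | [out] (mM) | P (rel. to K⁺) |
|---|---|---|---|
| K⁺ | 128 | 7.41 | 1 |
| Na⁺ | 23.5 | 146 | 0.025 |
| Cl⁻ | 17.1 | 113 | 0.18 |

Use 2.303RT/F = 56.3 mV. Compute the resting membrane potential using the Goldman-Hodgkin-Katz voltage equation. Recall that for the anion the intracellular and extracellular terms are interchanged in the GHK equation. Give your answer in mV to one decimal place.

-57.6 mV

Vm = 56.3 · log₁₀[(Σ P·[cation]ₒ + Σ P·[anion]ᵢ) / (Σ P·[cation]ᵢ + Σ P·[anion]ₒ)]
Numerator = 1×7.41 + 0.025×146 + 0.18×17.1 = 14.14
Denominator = 1×128 + 0.025×23.5 + 0.18×113 = 148.9
Vm = 56.3 · log₁₀(0.094932) = 56.3 × (-1.0226) = -57.57 mV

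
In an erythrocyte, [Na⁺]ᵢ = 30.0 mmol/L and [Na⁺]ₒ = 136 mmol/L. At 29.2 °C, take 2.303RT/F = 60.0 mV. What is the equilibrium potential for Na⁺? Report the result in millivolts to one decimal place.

E = (60.0/z) · log₁₀([Na⁺]_out/[Na⁺]_in) with z = +1.
= (60.0/1) · log₁₀(136/30.0) = 60.00 · log₁₀(4.533)
= 60.00 · (0.6564) = 39.39 mV

39.4 mV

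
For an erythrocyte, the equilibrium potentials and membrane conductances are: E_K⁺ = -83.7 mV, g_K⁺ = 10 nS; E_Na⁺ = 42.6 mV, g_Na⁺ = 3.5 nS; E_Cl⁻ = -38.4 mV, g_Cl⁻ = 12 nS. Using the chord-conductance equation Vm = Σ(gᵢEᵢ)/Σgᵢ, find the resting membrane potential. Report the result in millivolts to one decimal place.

-45.0 mV

Σ gᵢEᵢ = 10·(-83.7) + 3.5·(42.6) + 12·(-38.4) = -1148.70
Σ gᵢ = 10 + 3.5 + 12 = 25.5
Vm = -1148.70 / 25.5 = -45.05 mV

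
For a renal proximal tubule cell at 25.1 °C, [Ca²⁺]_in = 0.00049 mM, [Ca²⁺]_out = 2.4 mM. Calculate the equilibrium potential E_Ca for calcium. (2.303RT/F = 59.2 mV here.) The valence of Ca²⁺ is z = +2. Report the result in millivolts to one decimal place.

E = (59.2/z) · log₁₀([Ca²⁺]_out/[Ca²⁺]_in) with z = +2.
= (59.2/2) · log₁₀(2.4/0.00049) = 29.60 · log₁₀(4898)
= 29.60 · (3.6900) = 109.22 mV

109.2 mV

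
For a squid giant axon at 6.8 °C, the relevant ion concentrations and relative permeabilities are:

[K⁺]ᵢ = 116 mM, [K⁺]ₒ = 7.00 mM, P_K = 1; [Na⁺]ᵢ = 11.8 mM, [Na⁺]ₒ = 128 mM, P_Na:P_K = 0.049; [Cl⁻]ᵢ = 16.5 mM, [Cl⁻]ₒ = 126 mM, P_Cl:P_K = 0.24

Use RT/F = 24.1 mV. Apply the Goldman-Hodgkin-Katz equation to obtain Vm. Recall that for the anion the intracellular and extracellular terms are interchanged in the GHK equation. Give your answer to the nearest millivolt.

Vm = 24.1 · ln[(Σ P·[cation]ₒ + Σ P·[anion]ᵢ) / (Σ P·[cation]ᵢ + Σ P·[anion]ₒ)]
Numerator = 1×7.00 + 0.049×128 + 0.24×16.5 = 17.23
Denominator = 1×116 + 0.049×11.8 + 0.24×126 = 146.8
Vm = 24.1 · ln(0.11737) = 24.1 × (-2.1424) = -51.63 mV

-52 mV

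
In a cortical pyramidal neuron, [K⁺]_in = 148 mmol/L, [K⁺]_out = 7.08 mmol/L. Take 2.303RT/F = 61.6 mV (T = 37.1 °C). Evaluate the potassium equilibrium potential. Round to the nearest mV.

-81 mV

E = (61.6/z) · log₁₀([K⁺]_out/[K⁺]_in) with z = +1.
= (61.6/1) · log₁₀(7.08/148) = 61.60 · log₁₀(0.04784)
= 61.60 · (-1.3202) = -81.33 mV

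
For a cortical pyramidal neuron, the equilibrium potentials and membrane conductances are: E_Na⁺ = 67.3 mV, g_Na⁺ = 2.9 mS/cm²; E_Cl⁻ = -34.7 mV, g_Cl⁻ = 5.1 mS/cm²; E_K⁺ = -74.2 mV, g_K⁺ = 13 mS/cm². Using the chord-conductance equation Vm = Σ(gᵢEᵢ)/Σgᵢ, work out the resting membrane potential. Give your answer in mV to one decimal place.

Σ gᵢEᵢ = 2.9·(67.3) + 5.1·(-34.7) + 13·(-74.2) = -946.40
Σ gᵢ = 2.9 + 5.1 + 13 = 21
Vm = -946.40 / 21 = -45.07 mV

-45.1 mV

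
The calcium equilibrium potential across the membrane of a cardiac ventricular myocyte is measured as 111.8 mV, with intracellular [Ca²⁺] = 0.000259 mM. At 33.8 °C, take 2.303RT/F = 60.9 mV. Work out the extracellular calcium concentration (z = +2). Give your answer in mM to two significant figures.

Nernst: E = (60.9/2) · log₁₀([out]/[in]), so log₁₀([out]/[in]) = 111.8 × 2 / 60.9 = 3.6716.
[out]/[in] = 10^(3.6716) = 4695.
[out] = 4695 × 0.000259 = 1.216 mM.

1.2 mM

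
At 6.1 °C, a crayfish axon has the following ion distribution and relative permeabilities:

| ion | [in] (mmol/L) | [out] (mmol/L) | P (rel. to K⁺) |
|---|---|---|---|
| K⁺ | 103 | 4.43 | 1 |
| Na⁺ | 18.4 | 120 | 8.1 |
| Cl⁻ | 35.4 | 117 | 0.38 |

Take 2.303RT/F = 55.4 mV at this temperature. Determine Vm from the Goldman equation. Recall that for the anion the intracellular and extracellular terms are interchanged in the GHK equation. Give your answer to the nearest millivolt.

29 mV

Vm = 55.4 · log₁₀[(Σ P·[cation]ₒ + Σ P·[anion]ᵢ) / (Σ P·[cation]ᵢ + Σ P·[anion]ₒ)]
Numerator = 1×4.43 + 8.1×120 + 0.38×35.4 = 989.9
Denominator = 1×103 + 8.1×18.4 + 0.38×117 = 296.5
Vm = 55.4 · log₁₀(3.3386) = 55.4 × (0.5236) = 29.01 mV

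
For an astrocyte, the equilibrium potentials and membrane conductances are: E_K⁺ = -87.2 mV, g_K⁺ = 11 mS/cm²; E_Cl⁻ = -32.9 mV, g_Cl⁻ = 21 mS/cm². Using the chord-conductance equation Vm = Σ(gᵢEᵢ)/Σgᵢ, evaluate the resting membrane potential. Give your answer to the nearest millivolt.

Σ gᵢEᵢ = 11·(-87.2) + 21·(-32.9) = -1650.10
Σ gᵢ = 11 + 21 = 32
Vm = -1650.10 / 32 = -51.57 mV

-52 mV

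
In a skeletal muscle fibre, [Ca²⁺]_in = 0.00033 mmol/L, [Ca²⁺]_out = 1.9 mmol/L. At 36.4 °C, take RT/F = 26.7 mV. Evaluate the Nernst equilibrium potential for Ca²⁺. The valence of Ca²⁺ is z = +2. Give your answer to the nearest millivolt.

116 mV

E = (26.7/z) · ln([Ca²⁺]_out/[Ca²⁺]_in) with z = +2.
= (26.7/2) · ln(1.9/0.00033) = 13.35 · ln(5758)
= 13.35 · (8.6583) = 115.59 mV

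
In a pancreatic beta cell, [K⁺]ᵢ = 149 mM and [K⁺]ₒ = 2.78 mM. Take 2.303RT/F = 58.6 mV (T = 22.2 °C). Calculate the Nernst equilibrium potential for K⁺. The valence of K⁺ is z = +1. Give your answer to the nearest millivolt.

-101 mV

E = (58.6/z) · log₁₀([K⁺]_out/[K⁺]_in) with z = +1.
= (58.6/1) · log₁₀(2.78/149) = 58.60 · log₁₀(0.01866)
= 58.60 · (-1.7291) = -101.33 mV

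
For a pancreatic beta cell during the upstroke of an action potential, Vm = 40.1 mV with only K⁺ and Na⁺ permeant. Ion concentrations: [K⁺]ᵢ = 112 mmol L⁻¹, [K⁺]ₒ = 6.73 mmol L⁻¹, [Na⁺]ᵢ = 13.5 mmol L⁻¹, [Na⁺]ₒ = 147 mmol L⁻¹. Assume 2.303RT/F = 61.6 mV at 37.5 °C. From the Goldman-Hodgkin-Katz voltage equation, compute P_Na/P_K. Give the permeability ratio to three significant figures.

5.71

Let α = P_Na/P_K. GHK: Vm = 61.6·log₁₀[(Kₒ + α·Naₒ)/(Kᵢ + α·Naᵢ)].
10^(Vm/61.6) = 10^(40.1/61.6) = 4.4769
So 4.4769·(Kᵢ + α·Naᵢ) = Kₒ + α·Naₒ → α = (4.4769·112.0 − 6.73) / (147.0 − 4.4769·13.5)
α = (501.4 − 6.73) / (147.0 − 60.44) = 494.7/86.56 = 5.715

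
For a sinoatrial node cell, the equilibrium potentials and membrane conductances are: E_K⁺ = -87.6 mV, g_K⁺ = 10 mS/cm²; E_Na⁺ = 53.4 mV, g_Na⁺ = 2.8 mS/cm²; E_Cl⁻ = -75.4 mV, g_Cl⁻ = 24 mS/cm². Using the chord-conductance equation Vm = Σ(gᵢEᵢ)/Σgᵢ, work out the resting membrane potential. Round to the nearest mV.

Σ gᵢEᵢ = 10·(-87.6) + 2.8·(53.4) + 24·(-75.4) = -2536.08
Σ gᵢ = 10 + 2.8 + 24 = 36.8
Vm = -2536.08 / 36.8 = -68.92 mV

-69 mV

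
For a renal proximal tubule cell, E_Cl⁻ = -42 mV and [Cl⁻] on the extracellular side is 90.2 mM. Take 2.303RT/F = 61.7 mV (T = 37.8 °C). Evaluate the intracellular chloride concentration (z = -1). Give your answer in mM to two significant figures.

Nernst: E = (61.7/-1) · log₁₀([out]/[in]), so log₁₀([out]/[in]) = -42.0 × -1 / 61.7 = 0.6807.
[out]/[in] = 10^(0.6807) = 4.794.
[in] = 90.2 / 4.794 = 18.81 mM.

19 mM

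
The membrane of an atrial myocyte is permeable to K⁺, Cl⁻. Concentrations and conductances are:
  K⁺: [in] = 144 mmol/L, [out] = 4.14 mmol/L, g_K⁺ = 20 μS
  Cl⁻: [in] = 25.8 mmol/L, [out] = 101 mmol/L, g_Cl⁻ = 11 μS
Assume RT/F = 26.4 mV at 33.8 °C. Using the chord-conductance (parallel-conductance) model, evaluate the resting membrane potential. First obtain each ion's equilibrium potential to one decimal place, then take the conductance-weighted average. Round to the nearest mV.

E_K⁺ = (26.4/1)·ln(4.14/144) = -93.7 mV
E_Cl⁻ = (26.4/-1)·ln(101/25.8) = -36.0 mV
Vm = (Σ gᵢEᵢ)/(Σ gᵢ) = (20·-93.7 + 11·-36.0) / (20 + 11)
= -2270.00 / 31 = -73.23 mV

-73 mV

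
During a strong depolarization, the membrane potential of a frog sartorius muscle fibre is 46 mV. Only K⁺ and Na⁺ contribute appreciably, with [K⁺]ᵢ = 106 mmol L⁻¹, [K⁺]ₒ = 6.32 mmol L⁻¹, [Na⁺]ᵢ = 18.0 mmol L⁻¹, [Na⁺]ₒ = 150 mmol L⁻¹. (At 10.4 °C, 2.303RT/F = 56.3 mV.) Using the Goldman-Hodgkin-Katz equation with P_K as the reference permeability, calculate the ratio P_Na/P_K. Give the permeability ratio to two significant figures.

22

Let α = P_Na/P_K. GHK: Vm = 56.3·log₁₀[(Kₒ + α·Naₒ)/(Kᵢ + α·Naᵢ)].
10^(Vm/56.3) = 10^(46.0/56.3) = 6.5622
So 6.5622·(Kᵢ + α·Naᵢ) = Kₒ + α·Naₒ → α = (6.5622·106.0 − 6.32) / (150.0 − 6.5622·18.0)
α = (695.6 − 6.32) / (150.0 − 118.1) = 689.3/31.88 = 21.62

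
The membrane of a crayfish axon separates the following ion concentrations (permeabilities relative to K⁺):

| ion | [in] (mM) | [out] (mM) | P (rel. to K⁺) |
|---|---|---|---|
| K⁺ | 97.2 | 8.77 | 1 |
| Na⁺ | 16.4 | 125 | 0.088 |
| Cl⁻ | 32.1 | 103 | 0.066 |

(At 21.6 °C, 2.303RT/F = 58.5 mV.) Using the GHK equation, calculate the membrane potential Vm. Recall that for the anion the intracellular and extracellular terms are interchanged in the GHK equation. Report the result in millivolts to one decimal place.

-39.9 mV

Vm = 58.5 · log₁₀[(Σ P·[cation]ₒ + Σ P·[anion]ᵢ) / (Σ P·[cation]ᵢ + Σ P·[anion]ₒ)]
Numerator = 1×8.77 + 0.088×125 + 0.066×32.1 = 21.89
Denominator = 1×97.2 + 0.088×16.4 + 0.066×103 = 105.4
Vm = 58.5 · log₁₀(0.20759) = 58.5 × (-0.6828) = -39.94 mV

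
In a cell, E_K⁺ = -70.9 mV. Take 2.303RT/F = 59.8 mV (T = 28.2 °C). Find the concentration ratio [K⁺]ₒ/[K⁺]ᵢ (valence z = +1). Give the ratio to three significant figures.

log₁₀([out]/[in]) = E·z/(59.8) = -70.9 × 1 / 59.8 = -1.1856
[out]/[in] = 10^(-1.1856) = 0.06522

0.0652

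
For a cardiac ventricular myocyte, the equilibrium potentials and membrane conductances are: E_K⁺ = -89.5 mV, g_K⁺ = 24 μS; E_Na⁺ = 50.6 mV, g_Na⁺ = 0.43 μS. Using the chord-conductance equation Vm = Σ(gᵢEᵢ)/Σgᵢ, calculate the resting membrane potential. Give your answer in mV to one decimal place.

-87.0 mV

Σ gᵢEᵢ = 24·(-89.5) + 0.43·(50.6) = -2126.24
Σ gᵢ = 24 + 0.43 = 24.43
Vm = -2126.24 / 24.43 = -87.03 mV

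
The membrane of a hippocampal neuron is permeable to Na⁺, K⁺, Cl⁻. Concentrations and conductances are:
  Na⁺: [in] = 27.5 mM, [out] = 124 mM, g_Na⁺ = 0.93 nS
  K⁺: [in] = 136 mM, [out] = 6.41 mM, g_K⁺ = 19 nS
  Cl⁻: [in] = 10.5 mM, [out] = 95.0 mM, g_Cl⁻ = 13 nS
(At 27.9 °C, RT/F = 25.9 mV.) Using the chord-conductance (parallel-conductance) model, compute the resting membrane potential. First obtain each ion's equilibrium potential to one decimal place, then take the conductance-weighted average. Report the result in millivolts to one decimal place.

E_Na⁺ = (25.9/1)·ln(124/27.5) = 39.0 mV
E_K⁺ = (25.9/1)·ln(6.41/136) = -79.1 mV
E_Cl⁻ = (25.9/-1)·ln(95.0/10.5) = -57.0 mV
Vm = (Σ gᵢEᵢ)/(Σ gᵢ) = (0.93·39.0 + 19·-79.1 + 13·-57.0) / (0.93 + 19 + 13)
= -2207.63 / 32.93 = -67.04 mV

-67.0 mV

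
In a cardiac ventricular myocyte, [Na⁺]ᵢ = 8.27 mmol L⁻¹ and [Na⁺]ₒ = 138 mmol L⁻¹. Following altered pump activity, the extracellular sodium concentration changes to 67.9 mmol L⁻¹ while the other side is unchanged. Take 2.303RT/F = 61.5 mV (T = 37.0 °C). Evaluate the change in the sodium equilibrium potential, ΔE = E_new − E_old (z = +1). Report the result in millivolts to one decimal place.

E_old = (61.5/1)·log₁₀(138/8.27) = 75.18 mV
E_new = (61.5/1)·log₁₀(67.9/8.27) = 56.23 mV
ΔE = 56.23 − (75.18) = -18.94 mV

-18.9 mV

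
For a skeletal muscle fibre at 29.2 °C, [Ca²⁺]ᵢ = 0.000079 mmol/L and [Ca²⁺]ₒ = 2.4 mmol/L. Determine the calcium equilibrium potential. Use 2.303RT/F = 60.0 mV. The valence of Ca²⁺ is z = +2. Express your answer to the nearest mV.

E = (60.0/z) · log₁₀([Ca²⁺]_out/[Ca²⁺]_in) with z = +2.
= (60.0/2) · log₁₀(2.4/0.000079) = 30.00 · log₁₀(3.038e+04)
= 30.00 · (4.4826) = 134.48 mV

134 mV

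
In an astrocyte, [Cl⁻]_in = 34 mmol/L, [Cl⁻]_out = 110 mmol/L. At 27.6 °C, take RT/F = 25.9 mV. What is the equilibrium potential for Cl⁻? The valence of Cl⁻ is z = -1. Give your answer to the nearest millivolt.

-30 mV

E = (25.9/z) · ln([Cl⁻]_out/[Cl⁻]_in) with z = -1.
For an anion, dividing by z = -1 reverses the sign.
= (25.9/-1) · ln(110/34) = -25.90 · ln(3.235)
= -25.90 · (1.1741) = -30.41 mV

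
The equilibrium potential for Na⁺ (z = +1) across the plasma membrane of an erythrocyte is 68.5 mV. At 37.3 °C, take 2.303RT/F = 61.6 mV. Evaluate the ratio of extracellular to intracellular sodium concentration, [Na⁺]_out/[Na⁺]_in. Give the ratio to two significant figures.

log₁₀([out]/[in]) = E·z/(61.6) = 68.5 × 1 / 61.6 = 1.1120
[out]/[in] = 10^(1.1120) = 12.94

13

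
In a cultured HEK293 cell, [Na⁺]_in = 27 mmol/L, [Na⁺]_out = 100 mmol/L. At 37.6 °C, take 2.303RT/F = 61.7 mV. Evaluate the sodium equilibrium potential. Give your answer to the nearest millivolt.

E = (61.7/z) · log₁₀([Na⁺]_out/[Na⁺]_in) with z = +1.
= (61.7/1) · log₁₀(100/27) = 61.70 · log₁₀(3.704)
= 61.70 · (0.5686) = 35.08 mV

35 mV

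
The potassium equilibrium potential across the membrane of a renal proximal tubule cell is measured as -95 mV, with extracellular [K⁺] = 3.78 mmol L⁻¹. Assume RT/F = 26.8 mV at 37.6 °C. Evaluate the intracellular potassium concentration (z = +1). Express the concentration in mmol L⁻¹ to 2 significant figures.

Nernst: E = (26.8/1) · ln([out]/[in]), so ln([out]/[in]) = -95.0 × 1 / 26.8 = -3.5448.
[out]/[in] = e^(-3.5448) = 0.02888.
[in] = 3.78 / 0.02888 = 130.9 mmol L⁻¹.

130 mmol L⁻¹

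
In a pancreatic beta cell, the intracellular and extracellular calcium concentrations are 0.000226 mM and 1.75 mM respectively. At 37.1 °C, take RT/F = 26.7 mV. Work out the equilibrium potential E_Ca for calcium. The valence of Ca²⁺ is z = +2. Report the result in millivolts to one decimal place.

E = (26.7/z) · ln([Ca²⁺]_out/[Ca²⁺]_in) with z = +2.
= (26.7/2) · ln(1.75/0.000226) = 13.35 · ln(7743)
= 13.35 · (8.9546) = 119.54 mV

119.5 mV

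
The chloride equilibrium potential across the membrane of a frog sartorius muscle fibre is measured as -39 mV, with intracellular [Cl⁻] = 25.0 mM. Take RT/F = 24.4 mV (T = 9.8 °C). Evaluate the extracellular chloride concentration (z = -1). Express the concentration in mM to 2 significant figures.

120 mM

Nernst: E = (24.4/-1) · ln([out]/[in]), so ln([out]/[in]) = -39.0 × -1 / 24.4 = 1.5984.
[out]/[in] = e^(1.5984) = 4.945.
[out] = 4.945 × 25.0 = 123.6 mM.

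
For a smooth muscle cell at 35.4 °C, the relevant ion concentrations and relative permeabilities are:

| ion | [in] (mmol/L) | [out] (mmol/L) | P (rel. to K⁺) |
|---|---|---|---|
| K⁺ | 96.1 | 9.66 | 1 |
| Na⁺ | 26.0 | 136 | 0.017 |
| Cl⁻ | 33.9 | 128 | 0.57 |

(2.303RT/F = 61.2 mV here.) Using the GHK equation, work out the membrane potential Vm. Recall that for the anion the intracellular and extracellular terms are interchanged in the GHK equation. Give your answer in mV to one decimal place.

Vm = 61.2 · log₁₀[(Σ P·[cation]ₒ + Σ P·[anion]ᵢ) / (Σ P·[cation]ᵢ + Σ P·[anion]ₒ)]
Numerator = 1×9.66 + 0.017×136 + 0.57×33.9 = 31.29
Denominator = 1×96.1 + 0.017×26.0 + 0.57×128 = 169.5
Vm = 61.2 · log₁₀(0.18463) = 61.2 × (-0.7337) = -44.90 mV

-44.9 mV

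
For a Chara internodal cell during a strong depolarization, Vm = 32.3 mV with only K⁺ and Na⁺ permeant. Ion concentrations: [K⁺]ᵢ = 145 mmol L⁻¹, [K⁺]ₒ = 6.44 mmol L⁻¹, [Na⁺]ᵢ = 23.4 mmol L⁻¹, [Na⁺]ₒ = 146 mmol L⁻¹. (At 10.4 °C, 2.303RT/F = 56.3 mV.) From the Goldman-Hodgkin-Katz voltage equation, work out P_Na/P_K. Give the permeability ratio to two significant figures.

Let α = P_Na/P_K. GHK: Vm = 56.3·log₁₀[(Kₒ + α·Naₒ)/(Kᵢ + α·Naᵢ)].
10^(Vm/56.3) = 10^(32.3/56.3) = 3.7472
So 3.7472·(Kᵢ + α·Naᵢ) = Kₒ + α·Naₒ → α = (3.7472·145.0 − 6.44) / (146.0 − 3.7472·23.4)
α = (543.4 − 6.44) / (146.0 − 87.69) = 536.9/58.31 = 9.207

9.2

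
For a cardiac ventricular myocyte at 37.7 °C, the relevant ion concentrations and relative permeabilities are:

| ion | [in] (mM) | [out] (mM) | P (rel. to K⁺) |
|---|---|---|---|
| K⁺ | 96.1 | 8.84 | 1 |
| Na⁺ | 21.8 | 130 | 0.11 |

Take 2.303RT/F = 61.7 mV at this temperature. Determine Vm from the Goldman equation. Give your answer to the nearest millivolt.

Vm = 61.7 · log₁₀[(Σ P·[cation]ₒ + Σ P·[anion]ᵢ) / (Σ P·[cation]ᵢ + Σ P·[anion]ₒ)]
Numerator = 1×8.84 + 0.11×130 = 23.14
Denominator = 1×96.1 + 0.11×21.8 = 98.5
Vm = 61.7 · log₁₀(0.23493) = 61.7 × (-0.6291) = -38.81 mV

-39 mV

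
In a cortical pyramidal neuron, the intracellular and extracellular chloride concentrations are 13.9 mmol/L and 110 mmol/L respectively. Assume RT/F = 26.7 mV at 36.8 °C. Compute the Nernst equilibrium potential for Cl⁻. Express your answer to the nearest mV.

-55 mV

E = (26.7/z) · ln([Cl⁻]_out/[Cl⁻]_in) with z = -1.
For an anion, dividing by z = -1 reverses the sign.
= (26.7/-1) · ln(110/13.9) = -26.70 · ln(7.914)
= -26.70 · (2.0686) = -55.23 mV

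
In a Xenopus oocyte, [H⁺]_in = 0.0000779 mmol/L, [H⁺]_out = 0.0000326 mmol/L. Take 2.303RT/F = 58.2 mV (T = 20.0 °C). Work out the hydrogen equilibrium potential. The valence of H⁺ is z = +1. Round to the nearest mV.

E = (58.2/z) · log₁₀([H⁺]_out/[H⁺]_in) with z = +1.
= (58.2/1) · log₁₀(0.0000326/0.0000779) = 58.20 · log₁₀(0.4185)
= 58.20 · (-0.3783) = -22.02 mV

-22 mV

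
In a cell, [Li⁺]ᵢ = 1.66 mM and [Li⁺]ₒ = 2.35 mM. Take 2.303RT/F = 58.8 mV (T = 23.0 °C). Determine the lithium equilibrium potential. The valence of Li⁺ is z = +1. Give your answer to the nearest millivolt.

9 mV

E = (58.8/z) · log₁₀([Li⁺]_out/[Li⁺]_in) with z = +1.
= (58.8/1) · log₁₀(2.35/1.66) = 58.80 · log₁₀(1.416)
= 58.80 · (0.1510) = 8.88 mV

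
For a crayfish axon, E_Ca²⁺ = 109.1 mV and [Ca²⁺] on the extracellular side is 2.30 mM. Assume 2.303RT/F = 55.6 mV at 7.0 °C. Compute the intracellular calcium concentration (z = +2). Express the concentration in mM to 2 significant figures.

Nernst: E = (55.6/2) · log₁₀([out]/[in]), so log₁₀([out]/[in]) = 109.1 × 2 / 55.6 = 3.9245.
[out]/[in] = 10^(3.9245) = 8404.
[in] = 2.30 / 8404 = 0.0002737 mM.

0.00027 mM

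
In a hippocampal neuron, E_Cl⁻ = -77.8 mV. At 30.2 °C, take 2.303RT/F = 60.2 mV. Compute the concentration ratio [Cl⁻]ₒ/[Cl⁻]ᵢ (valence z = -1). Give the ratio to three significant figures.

log₁₀([out]/[in]) = E·z/(60.2) = -77.8 × -1 / 60.2 = 1.2924
[out]/[in] = 10^(1.2924) = 19.6

19.6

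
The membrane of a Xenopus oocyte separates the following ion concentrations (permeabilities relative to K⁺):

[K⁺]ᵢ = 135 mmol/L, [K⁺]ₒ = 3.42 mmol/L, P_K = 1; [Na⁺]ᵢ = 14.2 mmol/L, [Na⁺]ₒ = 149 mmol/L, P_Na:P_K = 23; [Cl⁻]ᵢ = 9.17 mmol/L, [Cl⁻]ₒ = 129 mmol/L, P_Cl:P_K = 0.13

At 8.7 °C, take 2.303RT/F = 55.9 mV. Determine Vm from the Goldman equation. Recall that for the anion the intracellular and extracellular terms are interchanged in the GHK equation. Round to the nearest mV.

Vm = 55.9 · log₁₀[(Σ P·[cation]ₒ + Σ P·[anion]ᵢ) / (Σ P·[cation]ᵢ + Σ P·[anion]ₒ)]
Numerator = 1×3.42 + 23×149 + 0.13×9.17 = 3432
Denominator = 1×135 + 23×14.2 + 0.13×129 = 478.4
Vm = 55.9 · log₁₀(7.1736) = 55.9 × (0.8557) = 47.84 mV

48 mV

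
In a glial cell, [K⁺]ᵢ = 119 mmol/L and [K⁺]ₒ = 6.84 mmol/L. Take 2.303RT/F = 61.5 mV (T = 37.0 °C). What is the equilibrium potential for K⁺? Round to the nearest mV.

-76 mV

E = (61.5/z) · log₁₀([K⁺]_out/[K⁺]_in) with z = +1.
= (61.5/1) · log₁₀(6.84/119) = 61.50 · log₁₀(0.05748)
= 61.50 · (-1.2405) = -76.29 mV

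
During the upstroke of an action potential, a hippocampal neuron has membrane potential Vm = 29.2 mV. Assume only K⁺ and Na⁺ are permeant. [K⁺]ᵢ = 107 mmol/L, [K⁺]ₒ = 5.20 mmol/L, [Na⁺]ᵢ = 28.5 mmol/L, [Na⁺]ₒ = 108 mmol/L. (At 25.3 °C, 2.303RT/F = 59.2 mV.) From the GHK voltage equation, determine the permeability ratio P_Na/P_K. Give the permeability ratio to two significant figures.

17

Let α = P_Na/P_K. GHK: Vm = 59.2·log₁₀[(Kₒ + α·Naₒ)/(Kᵢ + α·Naᵢ)].
10^(Vm/59.2) = 10^(29.2/59.2) = 3.1135
So 3.1135·(Kᵢ + α·Naᵢ) = Kₒ + α·Naₒ → α = (3.1135·107.0 − 5.2) / (108.0 − 3.1135·28.5)
α = (333.1 − 5.2) / (108.0 − 88.73) = 327.9/19.27 = 17.02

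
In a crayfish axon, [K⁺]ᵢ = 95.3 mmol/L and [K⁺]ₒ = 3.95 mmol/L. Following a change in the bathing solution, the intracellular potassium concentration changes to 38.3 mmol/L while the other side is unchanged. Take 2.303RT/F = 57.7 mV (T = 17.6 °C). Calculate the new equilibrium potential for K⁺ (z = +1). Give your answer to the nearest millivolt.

-57 mV

After the shift: [K⁺]_out = 3.95, [K⁺]_in = 38.3 mmol/L.
E_new = (57.7/1)·log₁₀(3.95/38.3) = 57.70 · (-0.9866) = -56.93 mV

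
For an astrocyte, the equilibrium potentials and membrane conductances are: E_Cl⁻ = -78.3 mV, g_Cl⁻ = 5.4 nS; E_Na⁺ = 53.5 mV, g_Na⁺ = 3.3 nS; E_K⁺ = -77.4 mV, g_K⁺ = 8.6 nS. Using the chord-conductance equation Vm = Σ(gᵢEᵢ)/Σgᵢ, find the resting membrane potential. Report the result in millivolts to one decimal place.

Σ gᵢEᵢ = 5.4·(-78.3) + 3.3·(53.5) + 8.6·(-77.4) = -911.91
Σ gᵢ = 5.4 + 3.3 + 8.6 = 17.3
Vm = -911.91 / 17.3 = -52.71 mV

-52.7 mV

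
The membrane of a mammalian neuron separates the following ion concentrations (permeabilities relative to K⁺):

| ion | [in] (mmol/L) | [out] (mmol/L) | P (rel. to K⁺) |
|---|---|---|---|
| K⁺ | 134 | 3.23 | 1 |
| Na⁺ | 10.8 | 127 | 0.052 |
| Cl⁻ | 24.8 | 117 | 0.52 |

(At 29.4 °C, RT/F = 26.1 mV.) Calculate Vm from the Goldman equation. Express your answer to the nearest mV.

Vm = 26.1 · ln[(Σ P·[cation]ₒ + Σ P·[anion]ᵢ) / (Σ P·[cation]ᵢ + Σ P·[anion]ₒ)]
Numerator = 1×3.23 + 0.052×127 + 0.52×24.8 = 22.73
Denominator = 1×134 + 0.052×10.8 + 0.52×117 = 195.4
Vm = 26.1 · ln(0.11632) = 26.1 × (-2.1514) = -56.15 mV

-56 mV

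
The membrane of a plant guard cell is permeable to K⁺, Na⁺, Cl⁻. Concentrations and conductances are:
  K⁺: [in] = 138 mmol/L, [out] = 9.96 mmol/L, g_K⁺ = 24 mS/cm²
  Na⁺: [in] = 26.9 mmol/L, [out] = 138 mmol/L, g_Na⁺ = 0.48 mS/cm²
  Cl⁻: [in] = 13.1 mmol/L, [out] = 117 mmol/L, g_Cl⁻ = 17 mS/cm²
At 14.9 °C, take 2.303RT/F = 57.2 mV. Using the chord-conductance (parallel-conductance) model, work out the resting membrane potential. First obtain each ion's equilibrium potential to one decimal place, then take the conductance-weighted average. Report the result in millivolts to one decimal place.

E_K⁺ = (57.2/1)·log₁₀(9.96/138) = -65.3 mV
E_Na⁺ = (57.2/1)·log₁₀(138/26.9) = 40.6 mV
E_Cl⁻ = (57.2/-1)·log₁₀(117/13.1) = -54.4 mV
Vm = (Σ gᵢEᵢ)/(Σ gᵢ) = (24·-65.3 + 0.48·40.6 + 17·-54.4) / (24 + 0.48 + 17)
= -2472.51 / 41.48 = -59.61 mV

-59.6 mV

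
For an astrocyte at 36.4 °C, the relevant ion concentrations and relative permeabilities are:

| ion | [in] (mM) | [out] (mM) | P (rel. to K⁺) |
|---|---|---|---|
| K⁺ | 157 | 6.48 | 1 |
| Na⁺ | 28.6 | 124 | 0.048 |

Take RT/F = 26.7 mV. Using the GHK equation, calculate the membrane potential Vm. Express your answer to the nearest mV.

Vm = 26.7 · ln[(Σ P·[cation]ₒ + Σ P·[anion]ᵢ) / (Σ P·[cation]ᵢ + Σ P·[anion]ₒ)]
Numerator = 1×6.48 + 0.048×124 = 12.43
Denominator = 1×157 + 0.048×28.6 = 158.4
Vm = 26.7 · ln(0.078498) = 26.7 × (-2.5447) = -67.94 mV

-68 mV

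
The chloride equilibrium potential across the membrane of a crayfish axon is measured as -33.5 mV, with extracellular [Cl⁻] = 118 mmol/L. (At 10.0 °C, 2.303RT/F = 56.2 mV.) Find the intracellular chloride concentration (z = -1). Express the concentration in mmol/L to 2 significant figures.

Nernst: E = (56.2/-1) · log₁₀([out]/[in]), so log₁₀([out]/[in]) = -33.5 × -1 / 56.2 = 0.5961.
[out]/[in] = 10^(0.5961) = 3.945.
[in] = 118 / 3.945 = 29.91 mmol/L.

30 mmol/L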